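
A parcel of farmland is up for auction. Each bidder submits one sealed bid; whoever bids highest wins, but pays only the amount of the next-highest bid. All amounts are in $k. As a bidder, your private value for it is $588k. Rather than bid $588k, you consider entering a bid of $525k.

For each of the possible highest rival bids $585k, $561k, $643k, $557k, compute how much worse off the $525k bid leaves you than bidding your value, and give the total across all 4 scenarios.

$61k

The deviation costs you only when the competing bid falls strictly between $525k and $588k; elsewhere both bids give the same outcome.
$585k: truthful payoff $3k, deviation payoff $0k → loss $3k.
$561k: truthful payoff $27k, deviation payoff $0k → loss $27k.
$643k: outcomes coincide → loss $0k.
$557k: truthful payoff $31k, deviation payoff $0k → loss $31k.
Total loss = $3k + $27k + $31k = $61k.
Because the price is fixed by the runner-up's bid, deviating from your value can only change a good outcome into a bad one — never the reverse.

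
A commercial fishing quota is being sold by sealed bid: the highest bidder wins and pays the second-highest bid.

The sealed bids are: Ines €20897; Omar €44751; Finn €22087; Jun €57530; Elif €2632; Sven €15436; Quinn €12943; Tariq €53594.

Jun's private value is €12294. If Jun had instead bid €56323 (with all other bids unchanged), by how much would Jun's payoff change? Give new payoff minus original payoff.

€0

The highest bid among the other bidders is €53594; Jun's bid doesn't change that.
Original bid €57530: Jun is highest, pays the top rival bid €53594; payoff €12294 − €53594 = −€41300.
Alternative bid €56323: Jun is highest, pays the top rival bid €53594; payoff €12294 − €53594 = −€41300.
Change in payoff = −€41300 − (−€41300) = €0.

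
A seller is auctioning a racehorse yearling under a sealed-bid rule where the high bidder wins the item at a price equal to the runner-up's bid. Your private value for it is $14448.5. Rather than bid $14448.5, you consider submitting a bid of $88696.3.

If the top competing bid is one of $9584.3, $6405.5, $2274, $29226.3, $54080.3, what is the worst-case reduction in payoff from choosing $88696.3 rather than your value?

$9584.3: same outcome either way → loss $0.
$6405.5: same outcome either way → loss $0.
$2274: same outcome either way → loss $0.
$29226.3: truthful gives $0, deviation gives −$14777.8 → loss $14777.8.
$54080.3: truthful gives $0, deviation gives −$39631.8 → loss $39631.8.
Maximum loss: $39631.8.

$39631.8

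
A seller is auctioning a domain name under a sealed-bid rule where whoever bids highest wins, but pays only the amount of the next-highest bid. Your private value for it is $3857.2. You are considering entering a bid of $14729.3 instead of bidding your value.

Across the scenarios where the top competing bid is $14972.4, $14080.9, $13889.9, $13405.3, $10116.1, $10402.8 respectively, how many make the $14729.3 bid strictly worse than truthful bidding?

5

The deviation hurts exactly when the highest competing bid lies strictly between $3857.2 and $14729.3 — overbidding then wins at a price above your value.
$14972.4: above both → same outcome either way.
$14080.9: inside the interval → strictly worse (loss $10223.7).
$13889.9: inside the interval → strictly worse (loss $10032.7).
$13405.3: inside the interval → strictly worse (loss $9548.1).
$10116.1: inside the interval → strictly worse (loss $6258.9).
$10402.8: inside the interval → strictly worse (loss $6545.6).
Count: 5.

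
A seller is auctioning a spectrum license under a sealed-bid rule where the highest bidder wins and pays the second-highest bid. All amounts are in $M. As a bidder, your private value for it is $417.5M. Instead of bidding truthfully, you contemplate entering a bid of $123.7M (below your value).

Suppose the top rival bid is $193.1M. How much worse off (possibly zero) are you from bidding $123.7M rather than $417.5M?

$224.4M

Bidding your value $417.5M: you win (since $417.5M > $193.1M) and pay $193.1M. Payoff $224.4M.
Bidding $123.7M: you lose. Payoff $0M.
The competing bid $193.1M lies between your shaded bid and your value, so underbidding forfeits an item you could have won at a profitable price.
Loss from deviating = $224.4M − ($0M) = $224.4M.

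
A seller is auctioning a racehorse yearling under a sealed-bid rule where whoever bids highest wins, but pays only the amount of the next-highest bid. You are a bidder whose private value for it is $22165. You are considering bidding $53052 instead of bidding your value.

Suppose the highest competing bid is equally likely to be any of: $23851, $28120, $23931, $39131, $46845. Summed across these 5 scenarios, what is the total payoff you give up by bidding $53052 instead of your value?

The deviation costs you only when the competing bid falls strictly between $22165 and $53052; elsewhere both bids give the same outcome.
$23851: truthful payoff $0, deviation payoff −$1686 → loss $1686.
$28120: truthful payoff $0, deviation payoff −$5955 → loss $5955.
$23931: truthful payoff $0, deviation payoff −$1766 → loss $1766.
$39131: truthful payoff $0, deviation payoff −$16966 → loss $16966.
$46845: truthful payoff $0, deviation payoff −$24680 → loss $24680.
Total loss = $1686 + $5955 + $1766 + $16966 + $24680 = $51053.

$51053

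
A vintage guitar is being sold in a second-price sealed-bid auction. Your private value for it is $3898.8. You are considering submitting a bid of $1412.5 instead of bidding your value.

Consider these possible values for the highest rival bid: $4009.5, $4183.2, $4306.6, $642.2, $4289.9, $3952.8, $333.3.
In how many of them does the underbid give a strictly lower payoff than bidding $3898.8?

0

The deviation hurts exactly when the highest competing bid lies strictly between $1412.5 and $3898.8 — underbidding then forfeits a profitable win.
$4009.5: above both → same outcome either way.
$4183.2: above both → same outcome either way.
$4306.6: above both → same outcome either way.
$642.2: below both → same outcome either way.
$4289.9: above both → same outcome either way.
$3952.8: above both → same outcome either way.
$333.3: below both → same outcome either way.
Count: 0.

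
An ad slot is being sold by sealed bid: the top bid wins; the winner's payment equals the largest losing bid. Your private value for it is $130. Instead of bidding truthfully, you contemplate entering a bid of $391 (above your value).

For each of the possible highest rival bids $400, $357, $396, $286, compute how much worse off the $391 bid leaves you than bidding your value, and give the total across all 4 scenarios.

The deviation costs you only when the competing bid falls strictly between $130 and $391; elsewhere both bids give the same outcome.
$400: outcomes coincide → loss $0.
$357: truthful payoff $0, deviation payoff −$227 → loss $227.
$396: outcomes coincide → loss $0.
$286: truthful payoff $0, deviation payoff −$156 → loss $156.
Total loss = $227 + $156 = $383.
Truthful bidding weakly dominates here: raising your bid can only win items priced above your value, and lowering it can only forfeit items priced below.

$383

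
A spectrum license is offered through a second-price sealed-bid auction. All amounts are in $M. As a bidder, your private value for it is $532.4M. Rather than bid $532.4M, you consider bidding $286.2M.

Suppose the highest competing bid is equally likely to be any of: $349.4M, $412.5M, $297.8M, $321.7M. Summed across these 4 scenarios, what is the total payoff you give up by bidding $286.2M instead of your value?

$748.2M

The deviation costs you only when the competing bid falls strictly between $286.2M and $532.4M; elsewhere both bids give the same outcome.
$349.4M: truthful payoff $183M, deviation payoff $0M → loss $183M.
$412.5M: truthful payoff $119.9M, deviation payoff $0M → loss $119.9M.
$297.8M: truthful payoff $234.6M, deviation payoff $0M → loss $234.6M.
$321.7M: truthful payoff $210.7M, deviation payoff $0M → loss $210.7M.
Total loss = $183M + $119.9M + $234.6M + $210.7M = $748.2M.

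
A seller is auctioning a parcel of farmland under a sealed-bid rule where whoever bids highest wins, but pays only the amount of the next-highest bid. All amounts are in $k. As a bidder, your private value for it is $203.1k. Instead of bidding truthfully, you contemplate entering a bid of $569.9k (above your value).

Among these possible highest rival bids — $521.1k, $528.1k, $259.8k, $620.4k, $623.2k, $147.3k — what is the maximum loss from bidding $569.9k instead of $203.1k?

$325k

$521.1k: truthful gives $0k, deviation gives −$318k → loss $318k.
$528.1k: truthful gives $0k, deviation gives −$325k → loss $325k.
$259.8k: truthful gives $0k, deviation gives −$56.7k → loss $56.7k.
$620.4k: same outcome either way → loss $0k.
$623.2k: same outcome either way → loss $0k.
$147.3k: same outcome either way → loss $0k.
Maximum loss: $325k.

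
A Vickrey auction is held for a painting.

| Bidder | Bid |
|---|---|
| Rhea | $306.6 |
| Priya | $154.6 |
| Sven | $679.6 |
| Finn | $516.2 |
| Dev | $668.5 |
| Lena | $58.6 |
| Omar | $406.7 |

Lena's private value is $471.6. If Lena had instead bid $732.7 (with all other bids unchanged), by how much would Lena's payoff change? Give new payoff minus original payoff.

The highest bid among the other bidders is $679.6; Lena's bid doesn't change that.
Original bid $58.6: Lena is not highest (top rival bid is $679.6); payoff $0.
Alternative bid $732.7: Lena is highest, pays the top rival bid $679.6; payoff $471.6 − $679.6 = −$208.
Change in payoff = −$208 − ($0) = −$208.

−$208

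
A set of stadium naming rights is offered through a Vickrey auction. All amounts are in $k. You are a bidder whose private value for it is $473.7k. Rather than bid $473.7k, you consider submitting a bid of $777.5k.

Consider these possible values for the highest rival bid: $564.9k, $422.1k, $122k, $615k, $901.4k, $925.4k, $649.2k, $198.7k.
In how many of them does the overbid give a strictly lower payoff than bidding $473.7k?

3

The deviation hurts exactly when the highest competing bid lies strictly between $473.7k and $777.5k — overbidding then wins at a price above your value.
$564.9k: inside the interval → strictly worse (loss $91.2k).
$422.1k: below both → same outcome either way.
$122k: below both → same outcome either way.
$615k: inside the interval → strictly worse (loss $141.3k).
$901.4k: above both → same outcome either way.
$925.4k: above both → same outcome either way.
$649.2k: inside the interval → strictly worse (loss $175.5k).
$198.7k: below both → same outcome either way.
Count: 3.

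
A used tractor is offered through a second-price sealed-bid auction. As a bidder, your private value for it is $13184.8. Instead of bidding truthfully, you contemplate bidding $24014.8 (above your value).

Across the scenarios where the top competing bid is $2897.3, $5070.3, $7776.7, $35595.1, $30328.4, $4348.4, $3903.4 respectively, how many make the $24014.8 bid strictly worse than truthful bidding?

The deviation hurts exactly when the highest competing bid lies strictly between $13184.8 and $24014.8 — overbidding then wins at a price above your value.
$2897.3: below both → same outcome either way.
$5070.3: below both → same outcome either way.
$7776.7: below both → same outcome either way.
$35595.1: above both → same outcome either way.
$30328.4: above both → same outcome either way.
$4348.4: below both → same outcome either way.
$3903.4: below both → same outcome either way.
Count: 0.

0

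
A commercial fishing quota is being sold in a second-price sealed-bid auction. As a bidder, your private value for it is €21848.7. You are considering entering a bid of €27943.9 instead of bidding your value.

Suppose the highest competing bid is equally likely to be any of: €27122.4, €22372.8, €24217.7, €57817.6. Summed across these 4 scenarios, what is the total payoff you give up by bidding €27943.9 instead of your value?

The deviation costs you only when the competing bid falls strictly between €21848.7 and €27943.9; elsewhere both bids give the same outcome.
€27122.4: truthful payoff €0, deviation payoff −€5273.7 → loss €5273.7.
€22372.8: truthful payoff €0, deviation payoff −€524.1 → loss €524.1.
€24217.7: truthful payoff €0, deviation payoff −€2369 → loss €2369.
€57817.6: outcomes coincide → loss €0.
Total loss = €5273.7 + €524.1 + €2369 = €8166.8.

€8166.8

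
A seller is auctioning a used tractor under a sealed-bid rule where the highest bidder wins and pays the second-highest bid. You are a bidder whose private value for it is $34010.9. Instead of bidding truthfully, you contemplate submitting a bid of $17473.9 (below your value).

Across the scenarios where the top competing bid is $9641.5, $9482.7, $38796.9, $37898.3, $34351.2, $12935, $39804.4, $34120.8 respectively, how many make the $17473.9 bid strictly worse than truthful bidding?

0

The deviation hurts exactly when the highest competing bid lies strictly between $17473.9 and $34010.9 — underbidding then forfeits a profitable win.
$9641.5: below both → same outcome either way.
$9482.7: below both → same outcome either way.
$38796.9: above both → same outcome either way.
$37898.3: above both → same outcome either way.
$34351.2: above both → same outcome either way.
$12935: below both → same outcome either way.
$39804.4: above both → same outcome either way.
$34120.8: above both → same outcome either way.
Count: 0.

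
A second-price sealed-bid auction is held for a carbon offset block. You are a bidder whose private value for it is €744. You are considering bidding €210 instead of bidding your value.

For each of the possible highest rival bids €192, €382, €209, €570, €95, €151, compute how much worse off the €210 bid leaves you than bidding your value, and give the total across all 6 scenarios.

€536

The deviation costs you only when the competing bid falls strictly between €210 and €744; elsewhere both bids give the same outcome.
€192: outcomes coincide → loss €0.
€382: truthful payoff €362, deviation payoff €0 → loss €362.
€209: outcomes coincide → loss €0.
€570: truthful payoff €174, deviation payoff €0 → loss €174.
€95: outcomes coincide → loss €0.
€151: outcomes coincide → loss €0.
Total loss = €362 + €174 = €536.
In a second-price auction your bid sets only whether you win, not what you pay, so bidding your true value is weakly dominant.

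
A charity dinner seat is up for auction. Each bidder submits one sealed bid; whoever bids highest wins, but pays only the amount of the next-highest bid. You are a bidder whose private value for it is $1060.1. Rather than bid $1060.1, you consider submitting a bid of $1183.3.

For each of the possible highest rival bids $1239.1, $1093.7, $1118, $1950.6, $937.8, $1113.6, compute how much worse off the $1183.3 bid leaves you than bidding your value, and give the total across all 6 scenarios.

The deviation costs you only when the competing bid falls strictly between $1060.1 and $1183.3; elsewhere both bids give the same outcome.
$1239.1: outcomes coincide → loss $0.
$1093.7: truthful payoff $0, deviation payoff −$33.6 → loss $33.6.
$1118: truthful payoff $0, deviation payoff −$57.9 → loss $57.9.
$1950.6: outcomes coincide → loss $0.
$937.8: outcomes coincide → loss $0.
$1113.6: truthful payoff $0, deviation payoff −$53.5 → loss $53.5.
Total loss = $33.6 + $57.9 + $53.5 = $145.

$145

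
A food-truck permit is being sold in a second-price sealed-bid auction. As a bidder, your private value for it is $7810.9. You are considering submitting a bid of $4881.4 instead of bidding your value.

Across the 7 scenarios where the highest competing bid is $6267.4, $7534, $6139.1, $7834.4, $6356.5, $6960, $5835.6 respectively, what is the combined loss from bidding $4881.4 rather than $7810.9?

The deviation costs you only when the competing bid falls strictly between $4881.4 and $7810.9; elsewhere both bids give the same outcome.
$6267.4: truthful payoff $1543.5, deviation payoff $0 → loss $1543.5.
$7534: truthful payoff $276.9, deviation payoff $0 → loss $276.9.
$6139.1: truthful payoff $1671.8, deviation payoff $0 → loss $1671.8.
$7834.4: outcomes coincide → loss $0.
$6356.5: truthful payoff $1454.4, deviation payoff $0 → loss $1454.4.
$6960: truthful payoff $850.9, deviation payoff $0 → loss $850.9.
$5835.6: truthful payoff $1975.3, deviation payoff $0 → loss $1975.3.
Total loss = $1543.5 + $276.9 + $1671.8 + $1454.4 + $850.9 + $1975.3 = $7772.8.

$7772.8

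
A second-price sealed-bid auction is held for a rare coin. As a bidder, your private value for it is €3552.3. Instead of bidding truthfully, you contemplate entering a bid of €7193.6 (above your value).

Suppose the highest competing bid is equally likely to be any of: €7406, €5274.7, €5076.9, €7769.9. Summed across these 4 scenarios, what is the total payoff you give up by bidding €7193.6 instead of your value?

€3247

The deviation costs you only when the competing bid falls strictly between €3552.3 and €7193.6; elsewhere both bids give the same outcome.
€7406: outcomes coincide → loss €0.
€5274.7: truthful payoff €0, deviation payoff −€1722.4 → loss €1722.4.
€5076.9: truthful payoff €0, deviation payoff −€1524.6 → loss €1524.6.
€7769.9: outcomes coincide → loss €0.
Total loss = €1722.4 + €1524.6 = €3247.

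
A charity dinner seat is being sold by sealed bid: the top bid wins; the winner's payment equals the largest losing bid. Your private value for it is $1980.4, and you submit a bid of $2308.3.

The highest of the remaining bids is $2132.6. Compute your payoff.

Your bid $2308.3 exceeds the highest competing bid $2132.6, so you win.
In a second-price auction the winner pays the second-highest bid, $2132.6.
Payoff = value − price = $1980.4 − $2132.6 = −$152.2.

−$152.2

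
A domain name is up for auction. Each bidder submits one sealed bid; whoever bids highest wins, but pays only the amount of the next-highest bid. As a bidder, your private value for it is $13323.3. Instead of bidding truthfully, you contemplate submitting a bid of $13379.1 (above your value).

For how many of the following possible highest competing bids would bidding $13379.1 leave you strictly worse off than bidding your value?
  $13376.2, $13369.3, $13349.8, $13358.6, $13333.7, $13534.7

5

The deviation hurts exactly when the highest competing bid lies strictly between $13323.3 and $13379.1 — overbidding then wins at a price above your value.
$13376.2: inside the interval → strictly worse (loss $52.9).
$13369.3: inside the interval → strictly worse (loss $46).
$13349.8: inside the interval → strictly worse (loss $26.5).
$13358.6: inside the interval → strictly worse (loss $35.3).
$13333.7: inside the interval → strictly worse (loss $10.4).
$13534.7: above both → same outcome either way.
Count: 5.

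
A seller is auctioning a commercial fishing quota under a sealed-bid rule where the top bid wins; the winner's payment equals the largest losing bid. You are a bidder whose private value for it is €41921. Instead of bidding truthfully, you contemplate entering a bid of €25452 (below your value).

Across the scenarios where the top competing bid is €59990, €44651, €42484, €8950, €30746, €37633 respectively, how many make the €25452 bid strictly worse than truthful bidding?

2

The deviation hurts exactly when the highest competing bid lies strictly between €25452 and €41921 — underbidding then forfeits a profitable win.
€59990: above both → same outcome either way.
€44651: above both → same outcome either way.
€42484: above both → same outcome either way.
€8950: below both → same outcome either way.
€30746: inside the interval → strictly worse (loss €11175).
€37633: inside the interval → strictly worse (loss €4288).
Count: 2.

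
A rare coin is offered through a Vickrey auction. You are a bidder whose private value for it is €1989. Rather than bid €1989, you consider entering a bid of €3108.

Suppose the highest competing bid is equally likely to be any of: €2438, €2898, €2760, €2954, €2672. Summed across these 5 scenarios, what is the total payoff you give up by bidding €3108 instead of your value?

The deviation costs you only when the competing bid falls strictly between €1989 and €3108; elsewhere both bids give the same outcome.
€2438: truthful payoff €0, deviation payoff −€449 → loss €449.
€2898: truthful payoff €0, deviation payoff −€909 → loss €909.
€2760: truthful payoff €0, deviation payoff −€771 → loss €771.
€2954: truthful payoff €0, deviation payoff −€965 → loss €965.
€2672: truthful payoff €0, deviation payoff −€683 → loss €683.
Total loss = €449 + €909 + €771 + €965 + €683 = €3777.

€3777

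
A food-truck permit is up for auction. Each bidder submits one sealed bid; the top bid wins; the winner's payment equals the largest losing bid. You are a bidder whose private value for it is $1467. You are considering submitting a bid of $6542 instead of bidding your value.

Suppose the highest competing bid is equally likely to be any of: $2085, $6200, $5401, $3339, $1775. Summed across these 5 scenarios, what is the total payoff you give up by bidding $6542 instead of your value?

The deviation costs you only when the competing bid falls strictly between $1467 and $6542; elsewhere both bids give the same outcome.
$2085: truthful payoff $0, deviation payoff −$618 → loss $618.
$6200: truthful payoff $0, deviation payoff −$4733 → loss $4733.
$5401: truthful payoff $0, deviation payoff −$3934 → loss $3934.
$3339: truthful payoff $0, deviation payoff −$1872 → loss $1872.
$1775: truthful payoff $0, deviation payoff −$308 → loss $308.
Total loss = $618 + $4733 + $3934 + $1872 + $308 = $11465.

$11465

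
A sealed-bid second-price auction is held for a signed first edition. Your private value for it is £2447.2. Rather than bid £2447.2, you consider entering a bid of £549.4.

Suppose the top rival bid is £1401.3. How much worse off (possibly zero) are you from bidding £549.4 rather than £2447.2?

Bidding your value £2447.2: you win (since £2447.2 > £1401.3) and pay £1401.3. Payoff £1045.9.
Bidding £549.4: you lose. Payoff £0.
The competing bid £1401.3 lies between your shaded bid and your value, so underbidding forfeits an item you could have won at a profitable price.
Loss from deviating = £1045.9 − (£0) = £1045.9.

£1045.9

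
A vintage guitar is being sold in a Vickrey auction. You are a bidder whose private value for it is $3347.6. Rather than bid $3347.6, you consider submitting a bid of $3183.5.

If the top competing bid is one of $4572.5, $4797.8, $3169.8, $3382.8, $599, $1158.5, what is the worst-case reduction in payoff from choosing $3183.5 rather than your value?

$0

$4572.5: same outcome either way → loss $0.
$4797.8: same outcome either way → loss $0.
$3169.8: same outcome either way → loss $0.
$3382.8: same outcome either way → loss $0.
$599: same outcome either way → loss $0.
$1158.5: same outcome either way → loss $0.
Maximum loss: $0.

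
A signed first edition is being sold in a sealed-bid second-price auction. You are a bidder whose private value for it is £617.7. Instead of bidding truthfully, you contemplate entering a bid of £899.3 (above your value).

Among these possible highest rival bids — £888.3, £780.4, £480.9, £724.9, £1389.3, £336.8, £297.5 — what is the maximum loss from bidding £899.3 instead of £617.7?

£270.6

£888.3: truthful gives £0, deviation gives −£270.6 → loss £270.6.
£780.4: truthful gives £0, deviation gives −£162.7 → loss £162.7.
£480.9: same outcome either way → loss £0.
£724.9: truthful gives £0, deviation gives −£107.2 → loss £107.2.
£1389.3: same outcome either way → loss £0.
£336.8: same outcome either way → loss £0.
£297.5: same outcome either way → loss £0.
Maximum loss: £270.6.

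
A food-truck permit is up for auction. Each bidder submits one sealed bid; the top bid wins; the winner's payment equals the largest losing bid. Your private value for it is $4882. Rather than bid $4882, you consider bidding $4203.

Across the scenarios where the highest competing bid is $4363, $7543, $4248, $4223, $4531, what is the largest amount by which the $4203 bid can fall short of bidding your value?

$4363: truthful gives $519, deviation gives $0 → loss $519.
$7543: same outcome either way → loss $0.
$4248: truthful gives $634, deviation gives $0 → loss $634.
$4223: truthful gives $659, deviation gives $0 → loss $659.
$4531: truthful gives $351, deviation gives $0 → loss $351.
Maximum loss: $659.

$659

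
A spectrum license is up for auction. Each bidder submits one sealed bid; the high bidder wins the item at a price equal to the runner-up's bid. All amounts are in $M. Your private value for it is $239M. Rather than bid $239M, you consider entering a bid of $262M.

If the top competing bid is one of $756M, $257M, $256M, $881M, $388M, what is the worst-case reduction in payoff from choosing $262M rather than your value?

$18M

$756M: same outcome either way → loss $0M.
$257M: truthful gives $0M, deviation gives −$18M → loss $18M.
$256M: truthful gives $0M, deviation gives −$17M → loss $17M.
$881M: same outcome either way → loss $0M.
$388M: same outcome either way → loss $0M.
Maximum loss: $18M.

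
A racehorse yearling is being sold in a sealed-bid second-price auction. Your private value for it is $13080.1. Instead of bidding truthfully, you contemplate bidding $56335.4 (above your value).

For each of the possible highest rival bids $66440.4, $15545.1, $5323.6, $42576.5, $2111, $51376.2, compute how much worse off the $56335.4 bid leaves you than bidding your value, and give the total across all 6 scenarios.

The deviation costs you only when the competing bid falls strictly between $13080.1 and $56335.4; elsewhere both bids give the same outcome.
$66440.4: outcomes coincide → loss $0.
$15545.1: truthful payoff $0, deviation payoff −$2465 → loss $2465.
$5323.6: outcomes coincide → loss $0.
$42576.5: truthful payoff $0, deviation payoff −$29496.4 → loss $29496.4.
$2111: outcomes coincide → loss $0.
$51376.2: truthful payoff $0, deviation payoff −$38296.1 → loss $38296.1.
Total loss = $2465 + $29496.4 + $38296.1 = $70257.5.

$70257.5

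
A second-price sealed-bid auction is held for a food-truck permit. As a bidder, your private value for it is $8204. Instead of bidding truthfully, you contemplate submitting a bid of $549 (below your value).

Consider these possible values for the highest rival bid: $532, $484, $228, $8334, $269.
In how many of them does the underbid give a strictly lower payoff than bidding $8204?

The deviation hurts exactly when the highest competing bid lies strictly between $549 and $8204 — underbidding then forfeits a profitable win.
$532: below both → same outcome either way.
$484: below both → same outcome either way.
$228: below both → same outcome either way.
$8334: above both → same outcome either way.
$269: below both → same outcome either way.
Count: 0.

0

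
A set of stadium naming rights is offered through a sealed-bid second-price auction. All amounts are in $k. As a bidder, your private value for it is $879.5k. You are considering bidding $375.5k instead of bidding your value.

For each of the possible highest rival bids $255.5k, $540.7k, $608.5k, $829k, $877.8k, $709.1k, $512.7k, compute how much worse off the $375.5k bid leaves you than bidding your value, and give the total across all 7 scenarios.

$1199.2k

The deviation costs you only when the competing bid falls strictly between $375.5k and $879.5k; elsewhere both bids give the same outcome.
$255.5k: outcomes coincide → loss $0k.
$540.7k: truthful payoff $338.8k, deviation payoff $0k → loss $338.8k.
$608.5k: truthful payoff $271k, deviation payoff $0k → loss $271k.
$829k: truthful payoff $50.5k, deviation payoff $0k → loss $50.5k.
$877.8k: truthful payoff $1.7k, deviation payoff $0k → loss $1.7k.
$709.1k: truthful payoff $170.4k, deviation payoff $0k → loss $170.4k.
$512.7k: truthful payoff $366.8k, deviation payoff $0k → loss $366.8k.
Total loss = $338.8k + $271k + $50.5k + $1.7k + $170.4k + $366.8k = $1199.2k.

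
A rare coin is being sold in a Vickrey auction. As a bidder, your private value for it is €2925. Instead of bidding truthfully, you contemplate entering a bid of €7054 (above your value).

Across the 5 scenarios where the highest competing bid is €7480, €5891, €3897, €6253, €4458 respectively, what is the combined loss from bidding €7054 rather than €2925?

€8799

The deviation costs you only when the competing bid falls strictly between €2925 and €7054; elsewhere both bids give the same outcome.
€7480: outcomes coincide → loss €0.
€5891: truthful payoff €0, deviation payoff −€2966 → loss €2966.
€3897: truthful payoff €0, deviation payoff −€972 → loss €972.
€6253: truthful payoff €0, deviation payoff −€3328 → loss €3328.
€4458: truthful payoff €0, deviation payoff −€1533 → loss €1533.
Total loss = €2966 + €972 + €3328 + €1533 = €8799.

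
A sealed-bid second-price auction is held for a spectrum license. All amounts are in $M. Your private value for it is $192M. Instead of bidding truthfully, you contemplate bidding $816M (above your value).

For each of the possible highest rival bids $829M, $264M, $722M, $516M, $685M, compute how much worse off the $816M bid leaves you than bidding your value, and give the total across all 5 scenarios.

The deviation costs you only when the competing bid falls strictly between $192M and $816M; elsewhere both bids give the same outcome.
$829M: outcomes coincide → loss $0M.
$264M: truthful payoff $0M, deviation payoff −$72M → loss $72M.
$722M: truthful payoff $0M, deviation payoff −$530M → loss $530M.
$516M: truthful payoff $0M, deviation payoff −$324M → loss $324M.
$685M: truthful payoff $0M, deviation payoff −$493M → loss $493M.
Total loss = $72M + $530M + $324M + $493M = $1419M.

$1419M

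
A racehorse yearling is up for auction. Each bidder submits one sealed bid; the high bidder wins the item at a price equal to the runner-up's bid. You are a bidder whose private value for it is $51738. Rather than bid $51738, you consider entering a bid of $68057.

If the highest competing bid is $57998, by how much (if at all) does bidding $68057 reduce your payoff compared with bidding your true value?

$6260

Bidding your value $51738: you lose (since $51738 < $57998). Payoff $0.
Bidding $68057: you win and pay $57998. Payoff $51738 − $57998 = −$6260.
The competing bid $57998 lies between your value and your inflated bid, so overbidding wins an item priced above your value.
Loss from deviating = $0 − (−$6260) = $6260.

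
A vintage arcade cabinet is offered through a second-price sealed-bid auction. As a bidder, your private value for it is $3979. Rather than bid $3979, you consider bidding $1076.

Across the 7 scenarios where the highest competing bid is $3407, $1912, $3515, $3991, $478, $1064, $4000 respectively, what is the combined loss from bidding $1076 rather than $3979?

The deviation costs you only when the competing bid falls strictly between $1076 and $3979; elsewhere both bids give the same outcome.
$3407: truthful payoff $572, deviation payoff $0 → loss $572.
$1912: truthful payoff $2067, deviation payoff $0 → loss $2067.
$3515: truthful payoff $464, deviation payoff $0 → loss $464.
$3991: outcomes coincide → loss $0.
$478: outcomes coincide → loss $0.
$1064: outcomes coincide → loss $0.
$4000: outcomes coincide → loss $0.
Total loss = $572 + $2067 + $464 = $3103.
Because the price is fixed by the runner-up's bid, deviating from your value can only change a good outcome into a bad one — never the reverse.

$3103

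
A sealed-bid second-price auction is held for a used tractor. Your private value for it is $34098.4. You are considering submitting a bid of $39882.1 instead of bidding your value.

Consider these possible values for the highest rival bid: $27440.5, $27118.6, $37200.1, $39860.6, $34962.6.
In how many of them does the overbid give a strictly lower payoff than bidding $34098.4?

3

The deviation hurts exactly when the highest competing bid lies strictly between $34098.4 and $39882.1 — overbidding then wins at a price above your value.
$27440.5: below both → same outcome either way.
$27118.6: below both → same outcome either way.
$37200.1: inside the interval → strictly worse (loss $3101.7).
$39860.6: inside the interval → strictly worse (loss $5762.2).
$34962.6: inside the interval → strictly worse (loss $864.2).
Count: 3.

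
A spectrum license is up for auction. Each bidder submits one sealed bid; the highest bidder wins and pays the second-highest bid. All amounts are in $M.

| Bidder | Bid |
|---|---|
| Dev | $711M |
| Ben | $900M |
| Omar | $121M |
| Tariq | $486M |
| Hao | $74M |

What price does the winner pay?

Highest bid: Ben at $900M, so Ben wins.
Second-highest bid: Dev at $711M — that is the price the winner pays.

$711M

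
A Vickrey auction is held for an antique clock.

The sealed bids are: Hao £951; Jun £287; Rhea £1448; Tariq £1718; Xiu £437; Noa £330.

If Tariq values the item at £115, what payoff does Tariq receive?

Highest bid: Tariq at £1718, so Tariq wins.
Second-highest bid: Rhea at £1448 — that is the price the winner pays.
Tariq's payoff = value − price = £115 − £1448 = −£1333.

−£1333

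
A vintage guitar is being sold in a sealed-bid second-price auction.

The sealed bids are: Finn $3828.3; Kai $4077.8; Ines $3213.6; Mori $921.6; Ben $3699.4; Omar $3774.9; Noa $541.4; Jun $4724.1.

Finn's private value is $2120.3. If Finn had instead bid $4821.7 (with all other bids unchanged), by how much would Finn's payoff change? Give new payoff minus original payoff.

The highest bid among the other bidders is $4724.1; Finn's bid doesn't change that.
Original bid $3828.3: Finn is not highest (top rival bid is $4724.1); payoff $0.
Alternative bid $4821.7: Finn is highest, pays the top rival bid $4724.1; payoff $2120.3 − $4724.1 = −$2603.8.
Change in payoff = −$2603.8 − ($0) = −$2603.8.

−$2603.8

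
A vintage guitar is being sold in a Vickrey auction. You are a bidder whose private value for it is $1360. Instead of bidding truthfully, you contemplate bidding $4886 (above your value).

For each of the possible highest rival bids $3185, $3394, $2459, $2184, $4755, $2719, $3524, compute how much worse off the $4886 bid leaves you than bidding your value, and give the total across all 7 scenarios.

$12700

The deviation costs you only when the competing bid falls strictly between $1360 and $4886; elsewhere both bids give the same outcome.
$3185: truthful payoff $0, deviation payoff −$1825 → loss $1825.
$3394: truthful payoff $0, deviation payoff −$2034 → loss $2034.
$2459: truthful payoff $0, deviation payoff −$1099 → loss $1099.
$2184: truthful payoff $0, deviation payoff −$824 → loss $824.
$4755: truthful payoff $0, deviation payoff −$3395 → loss $3395.
$2719: truthful payoff $0, deviation payoff −$1359 → loss $1359.
$3524: truthful payoff $0, deviation payoff −$2164 → loss $2164.
Total loss = $1825 + $2034 + $1099 + $824 + $3395 + $1359 + $2164 = $12700.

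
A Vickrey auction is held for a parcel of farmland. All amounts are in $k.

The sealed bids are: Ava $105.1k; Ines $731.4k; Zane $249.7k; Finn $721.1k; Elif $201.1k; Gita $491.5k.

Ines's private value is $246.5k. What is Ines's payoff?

−$474.6k

Highest bid: Ines at $731.4k, so Ines wins.
Second-highest bid: Finn at $721.1k — that is the price the winner pays.
Ines's payoff = value − price = $246.5k − $721.1k = −$474.6k.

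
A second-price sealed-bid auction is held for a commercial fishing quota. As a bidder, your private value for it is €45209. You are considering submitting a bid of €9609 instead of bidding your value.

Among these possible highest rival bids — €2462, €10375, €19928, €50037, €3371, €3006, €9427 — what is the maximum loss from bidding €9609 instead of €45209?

€34834

€2462: same outcome either way → loss €0.
€10375: truthful gives €34834, deviation gives €0 → loss €34834.
€19928: truthful gives €25281, deviation gives €0 → loss €25281.
€50037: same outcome either way → loss €0.
€3371: same outcome either way → loss €0.
€3006: same outcome either way → loss €0.
€9427: same outcome either way → loss €0.
Maximum loss: €34834.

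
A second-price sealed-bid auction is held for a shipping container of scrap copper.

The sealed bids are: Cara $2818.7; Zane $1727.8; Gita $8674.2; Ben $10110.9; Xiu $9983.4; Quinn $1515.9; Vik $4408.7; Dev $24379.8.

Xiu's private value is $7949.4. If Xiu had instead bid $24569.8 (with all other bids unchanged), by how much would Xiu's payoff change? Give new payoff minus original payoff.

−$16430.4

The highest bid among the other bidders is $24379.8; Xiu's bid doesn't change that.
Original bid $9983.4: Xiu is not highest (top rival bid is $24379.8); payoff $0.
Alternative bid $24569.8: Xiu is highest, pays the top rival bid $24379.8; payoff $7949.4 − $24379.8 = −$16430.4.
Change in payoff = −$16430.4 − ($0) = −$16430.4.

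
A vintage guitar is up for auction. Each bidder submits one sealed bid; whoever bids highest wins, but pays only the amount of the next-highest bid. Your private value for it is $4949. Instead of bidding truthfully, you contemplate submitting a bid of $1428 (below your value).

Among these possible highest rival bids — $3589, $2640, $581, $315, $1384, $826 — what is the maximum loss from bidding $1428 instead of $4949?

$2309

$3589: truthful gives $1360, deviation gives $0 → loss $1360.
$2640: truthful gives $2309, deviation gives $0 → loss $2309.
$581: same outcome either way → loss $0.
$315: same outcome either way → loss $0.
$1384: same outcome either way → loss $0.
$826: same outcome either way → loss $0.
Maximum loss: $2309.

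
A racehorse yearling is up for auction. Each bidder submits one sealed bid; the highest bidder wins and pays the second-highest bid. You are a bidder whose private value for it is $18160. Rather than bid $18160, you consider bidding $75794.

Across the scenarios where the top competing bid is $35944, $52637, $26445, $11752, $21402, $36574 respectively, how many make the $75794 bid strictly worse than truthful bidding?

5

The deviation hurts exactly when the highest competing bid lies strictly between $18160 and $75794 — overbidding then wins at a price above your value.
$35944: inside the interval → strictly worse (loss $17784).
$52637: inside the interval → strictly worse (loss $34477).
$26445: inside the interval → strictly worse (loss $8285).
$11752: below both → same outcome either way.
$21402: inside the interval → strictly worse (loss $3242).
$36574: inside the interval → strictly worse (loss $18414).
Count: 5.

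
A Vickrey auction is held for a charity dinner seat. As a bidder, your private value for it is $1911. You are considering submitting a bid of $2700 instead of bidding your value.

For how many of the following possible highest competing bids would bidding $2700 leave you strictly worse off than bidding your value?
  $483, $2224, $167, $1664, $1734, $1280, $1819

The deviation hurts exactly when the highest competing bid lies strictly between $1911 and $2700 — overbidding then wins at a price above your value.
$483: below both → same outcome either way.
$2224: inside the interval → strictly worse (loss $313).
$167: below both → same outcome either way.
$1664: below both → same outcome either way.
$1734: below both → same outcome either way.
$1280: below both → same outcome either way.
$1819: below both → same outcome either way.
Count: 1.

1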